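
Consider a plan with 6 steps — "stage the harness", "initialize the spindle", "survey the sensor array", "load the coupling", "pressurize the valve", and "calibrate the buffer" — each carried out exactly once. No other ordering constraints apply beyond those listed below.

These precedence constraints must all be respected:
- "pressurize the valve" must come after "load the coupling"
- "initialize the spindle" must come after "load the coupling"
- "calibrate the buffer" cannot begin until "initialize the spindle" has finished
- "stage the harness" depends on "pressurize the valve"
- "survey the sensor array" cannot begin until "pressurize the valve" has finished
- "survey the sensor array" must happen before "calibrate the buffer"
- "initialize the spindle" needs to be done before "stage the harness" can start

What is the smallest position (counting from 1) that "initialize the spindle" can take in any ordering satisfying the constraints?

Working backwards through the constraints from "initialize the spindle", its only required predecessor is "load the coupling".
So at minimum 1 step comes before "initialize the spindle", putting "initialize the spindle" no earlier than position 2. That position is achievable by scheduling exactly that predecessor first.

2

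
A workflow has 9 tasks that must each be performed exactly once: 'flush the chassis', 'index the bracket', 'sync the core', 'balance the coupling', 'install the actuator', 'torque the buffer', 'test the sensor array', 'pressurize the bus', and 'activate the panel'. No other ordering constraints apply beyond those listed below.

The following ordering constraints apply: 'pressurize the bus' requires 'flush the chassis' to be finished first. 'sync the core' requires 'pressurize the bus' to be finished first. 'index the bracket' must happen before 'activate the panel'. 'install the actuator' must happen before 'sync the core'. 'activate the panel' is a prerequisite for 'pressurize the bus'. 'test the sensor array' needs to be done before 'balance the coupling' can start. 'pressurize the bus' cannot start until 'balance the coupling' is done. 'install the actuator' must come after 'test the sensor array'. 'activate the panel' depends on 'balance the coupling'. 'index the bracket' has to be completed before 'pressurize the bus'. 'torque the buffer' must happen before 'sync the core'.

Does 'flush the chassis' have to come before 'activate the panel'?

No

No chain of constraints connects 'flush the chassis' to 'activate the panel' in either direction.
There exist valid orderings with 'activate the panel' before 'flush the chassis', so 'flush the chassis' is not required to come first.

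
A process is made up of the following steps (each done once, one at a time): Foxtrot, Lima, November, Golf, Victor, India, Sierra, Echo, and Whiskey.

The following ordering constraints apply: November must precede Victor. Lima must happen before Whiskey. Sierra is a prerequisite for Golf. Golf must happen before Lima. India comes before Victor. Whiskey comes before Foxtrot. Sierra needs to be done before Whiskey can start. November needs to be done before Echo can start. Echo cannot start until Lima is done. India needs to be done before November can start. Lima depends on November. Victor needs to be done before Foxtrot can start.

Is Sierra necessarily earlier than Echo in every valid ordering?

Yes

Tracing the constraints gives a chain: Sierra → Golf → Lima → Echo.
So Sierra must precede Echo in any valid ordering.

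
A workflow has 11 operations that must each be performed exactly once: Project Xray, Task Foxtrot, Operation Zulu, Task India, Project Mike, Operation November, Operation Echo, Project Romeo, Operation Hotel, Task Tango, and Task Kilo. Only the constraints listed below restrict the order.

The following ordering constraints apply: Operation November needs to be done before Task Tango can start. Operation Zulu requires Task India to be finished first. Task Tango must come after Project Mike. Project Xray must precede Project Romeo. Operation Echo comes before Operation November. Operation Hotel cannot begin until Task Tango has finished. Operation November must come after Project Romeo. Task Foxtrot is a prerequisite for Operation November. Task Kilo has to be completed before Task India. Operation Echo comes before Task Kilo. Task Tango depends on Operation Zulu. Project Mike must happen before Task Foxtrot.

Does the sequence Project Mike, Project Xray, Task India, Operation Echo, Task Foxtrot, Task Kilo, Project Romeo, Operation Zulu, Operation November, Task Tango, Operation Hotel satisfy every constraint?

No

Here Task Kilo comes after Task India.
But one of the constraints requires Task Kilo before Task India, so this ordering violates it.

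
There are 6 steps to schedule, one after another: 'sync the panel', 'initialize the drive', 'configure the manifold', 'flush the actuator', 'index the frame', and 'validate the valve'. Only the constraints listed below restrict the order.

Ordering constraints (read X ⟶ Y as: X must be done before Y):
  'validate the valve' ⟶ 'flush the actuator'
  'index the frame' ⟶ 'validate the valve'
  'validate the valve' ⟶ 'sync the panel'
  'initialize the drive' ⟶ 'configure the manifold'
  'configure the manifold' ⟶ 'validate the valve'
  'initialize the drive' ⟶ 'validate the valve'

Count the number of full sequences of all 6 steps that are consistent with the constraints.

6

The steps with no prerequisites are 'initialize the drive', 'index the frame'; any of them can be placed first.
Counting all ways to extend the partial order to a total order gives 6.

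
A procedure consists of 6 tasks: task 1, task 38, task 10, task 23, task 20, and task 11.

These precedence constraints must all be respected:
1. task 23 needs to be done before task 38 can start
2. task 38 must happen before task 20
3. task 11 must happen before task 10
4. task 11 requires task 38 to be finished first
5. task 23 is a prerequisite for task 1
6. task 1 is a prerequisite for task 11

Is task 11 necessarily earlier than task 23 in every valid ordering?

No

The constraints actually force task 23 before task 11 (via task 23 → task 1 → task 11), not the other way around.
So task 11 never precedes task 23.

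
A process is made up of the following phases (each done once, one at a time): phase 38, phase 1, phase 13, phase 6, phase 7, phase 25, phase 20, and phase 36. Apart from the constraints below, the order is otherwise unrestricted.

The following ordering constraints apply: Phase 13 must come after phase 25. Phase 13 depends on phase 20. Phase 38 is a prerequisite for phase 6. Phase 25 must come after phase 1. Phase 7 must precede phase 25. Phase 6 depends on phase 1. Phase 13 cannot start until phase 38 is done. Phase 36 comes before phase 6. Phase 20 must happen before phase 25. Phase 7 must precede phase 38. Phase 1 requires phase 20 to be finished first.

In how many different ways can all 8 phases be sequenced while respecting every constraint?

The phases with no prerequisites are phase 7, phase 20, phase 36; any of them can be placed first.
Systematically extending each partial ordering one phase at a time and counting, there are 147 complete orderings.

147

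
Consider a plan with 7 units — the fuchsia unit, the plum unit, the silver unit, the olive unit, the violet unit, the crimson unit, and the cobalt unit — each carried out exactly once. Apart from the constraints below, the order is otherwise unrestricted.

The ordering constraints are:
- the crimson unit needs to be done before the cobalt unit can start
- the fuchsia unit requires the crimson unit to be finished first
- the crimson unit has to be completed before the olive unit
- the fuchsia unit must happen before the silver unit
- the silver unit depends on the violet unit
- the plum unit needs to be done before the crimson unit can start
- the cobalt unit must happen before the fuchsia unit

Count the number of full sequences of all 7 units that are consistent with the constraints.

The units with no prerequisites are the plum unit, the violet unit; any of them can be placed first.
Systematically extending each partial ordering one unit at a time and counting, there are 23 complete orderings.

23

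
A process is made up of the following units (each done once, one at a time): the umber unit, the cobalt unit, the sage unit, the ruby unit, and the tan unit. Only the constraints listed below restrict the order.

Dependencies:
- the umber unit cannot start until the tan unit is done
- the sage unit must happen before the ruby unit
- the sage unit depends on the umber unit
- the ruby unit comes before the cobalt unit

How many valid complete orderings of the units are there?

1

The tan unit is the only unit with nothing required before it, so every ordering starts there.
Every unit is then forced in turn, so only 1 complete ordering is consistent with the constraints.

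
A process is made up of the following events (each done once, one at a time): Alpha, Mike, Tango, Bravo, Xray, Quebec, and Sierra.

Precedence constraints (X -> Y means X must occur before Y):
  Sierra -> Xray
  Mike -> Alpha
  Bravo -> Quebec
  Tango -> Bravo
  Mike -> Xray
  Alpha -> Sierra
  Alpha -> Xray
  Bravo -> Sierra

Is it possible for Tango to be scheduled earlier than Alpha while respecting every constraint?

Yes

The constraints leave Tango and Alpha unordered relative to each other; nothing requires Alpha earlier.
That means at least one valid schedule has Tango before Alpha.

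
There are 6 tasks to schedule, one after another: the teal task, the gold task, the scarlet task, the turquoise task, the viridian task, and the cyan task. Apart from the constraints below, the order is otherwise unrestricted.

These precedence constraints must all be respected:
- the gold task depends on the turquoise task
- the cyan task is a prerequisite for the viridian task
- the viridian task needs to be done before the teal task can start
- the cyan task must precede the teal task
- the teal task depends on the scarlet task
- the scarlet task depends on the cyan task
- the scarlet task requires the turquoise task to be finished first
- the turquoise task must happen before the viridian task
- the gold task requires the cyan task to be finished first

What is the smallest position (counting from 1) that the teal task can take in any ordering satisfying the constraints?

The tasks that are forced before the teal task, directly or transitively, are the scarlet task, the turquoise task, the viridian task, the cyan task. That's 4 tasks.
With 4 mandatory predecessors, the earliest the teal task can sit is position 4+1 = 5, and placing just those 4 first achieves it.

5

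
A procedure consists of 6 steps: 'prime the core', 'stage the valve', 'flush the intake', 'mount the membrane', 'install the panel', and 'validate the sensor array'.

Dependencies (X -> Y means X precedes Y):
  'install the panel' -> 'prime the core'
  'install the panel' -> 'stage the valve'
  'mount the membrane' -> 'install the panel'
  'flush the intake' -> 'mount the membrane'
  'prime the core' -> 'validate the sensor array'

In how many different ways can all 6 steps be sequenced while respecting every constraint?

3

'flush the intake' is the only step with nothing required before it, so every ordering starts there.
Enumerating by repeatedly choosing an available step (one whose prerequisites are all placed) gives 3 distinct complete orderings.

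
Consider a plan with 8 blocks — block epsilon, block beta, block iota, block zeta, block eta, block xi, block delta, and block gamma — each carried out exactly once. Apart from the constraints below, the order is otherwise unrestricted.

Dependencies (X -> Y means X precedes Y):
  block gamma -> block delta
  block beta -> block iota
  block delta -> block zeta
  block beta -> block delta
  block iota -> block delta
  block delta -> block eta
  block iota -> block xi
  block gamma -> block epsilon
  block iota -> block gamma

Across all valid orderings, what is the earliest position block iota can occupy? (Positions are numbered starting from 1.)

Working backwards through the constraints from block iota, its only required predecessor is block beta.
With 1 mandatory predecessor, the earliest block iota can sit is position 1+1 = 2, and placing just that one first achieves it.

2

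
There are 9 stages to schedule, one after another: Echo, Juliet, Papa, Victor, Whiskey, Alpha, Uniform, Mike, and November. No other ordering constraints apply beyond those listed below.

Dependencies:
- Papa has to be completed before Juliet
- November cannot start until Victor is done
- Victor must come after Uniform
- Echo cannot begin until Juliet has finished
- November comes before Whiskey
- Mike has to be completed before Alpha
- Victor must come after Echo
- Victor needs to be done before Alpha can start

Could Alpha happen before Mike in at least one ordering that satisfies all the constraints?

No

There is a dependency chain Mike → Alpha, so Alpha always comes after Mike.
Hence Alpha can never be scheduled before Mike.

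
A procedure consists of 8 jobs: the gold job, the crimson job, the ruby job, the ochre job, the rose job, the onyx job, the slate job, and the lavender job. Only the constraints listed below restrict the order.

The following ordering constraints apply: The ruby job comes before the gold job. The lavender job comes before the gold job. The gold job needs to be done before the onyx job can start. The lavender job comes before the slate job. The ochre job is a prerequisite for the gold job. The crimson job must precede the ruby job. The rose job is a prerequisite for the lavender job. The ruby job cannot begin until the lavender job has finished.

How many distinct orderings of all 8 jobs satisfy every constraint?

72

3 jobs have no prerequisites (the crimson job, the ochre job, the rose job), so any of them could come first.
Systematically extending each partial ordering one job at a time and counting, there are 72 complete orderings.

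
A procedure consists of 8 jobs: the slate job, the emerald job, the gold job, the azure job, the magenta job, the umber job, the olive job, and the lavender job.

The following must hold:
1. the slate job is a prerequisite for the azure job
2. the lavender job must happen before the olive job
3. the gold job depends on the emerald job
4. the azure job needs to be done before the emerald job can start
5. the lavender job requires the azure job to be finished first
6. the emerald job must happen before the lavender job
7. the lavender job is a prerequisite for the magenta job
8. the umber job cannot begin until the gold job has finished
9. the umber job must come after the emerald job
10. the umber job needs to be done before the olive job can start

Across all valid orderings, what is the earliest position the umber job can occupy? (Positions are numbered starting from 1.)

Working backwards through the constraints from the umber job, its full set of required predecessors is the slate job, the emerald job, the gold job, the azure job — 4 of them.
With 4 mandatory predecessors, the earliest the umber job can sit is position 4+1 = 5, and placing just those 4 first achieves it.

5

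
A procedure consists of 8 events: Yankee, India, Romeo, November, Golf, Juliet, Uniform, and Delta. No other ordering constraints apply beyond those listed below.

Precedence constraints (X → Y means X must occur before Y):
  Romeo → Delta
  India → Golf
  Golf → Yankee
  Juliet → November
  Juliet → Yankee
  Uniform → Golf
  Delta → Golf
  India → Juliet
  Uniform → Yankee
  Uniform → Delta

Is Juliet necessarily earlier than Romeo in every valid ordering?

No

Juliet and Romeo are not related by any chain of constraints.
There exist valid orderings with Romeo before Juliet, so Juliet is not required to come first.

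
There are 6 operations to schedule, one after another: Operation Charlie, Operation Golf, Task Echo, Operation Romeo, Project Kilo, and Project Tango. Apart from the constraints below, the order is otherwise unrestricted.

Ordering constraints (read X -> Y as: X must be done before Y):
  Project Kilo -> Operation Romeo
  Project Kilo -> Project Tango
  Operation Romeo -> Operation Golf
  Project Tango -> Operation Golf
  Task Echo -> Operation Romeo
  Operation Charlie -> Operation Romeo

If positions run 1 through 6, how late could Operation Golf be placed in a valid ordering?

6

No constraint forces any operation after Operation Golf, so it can be placed last, in position 6.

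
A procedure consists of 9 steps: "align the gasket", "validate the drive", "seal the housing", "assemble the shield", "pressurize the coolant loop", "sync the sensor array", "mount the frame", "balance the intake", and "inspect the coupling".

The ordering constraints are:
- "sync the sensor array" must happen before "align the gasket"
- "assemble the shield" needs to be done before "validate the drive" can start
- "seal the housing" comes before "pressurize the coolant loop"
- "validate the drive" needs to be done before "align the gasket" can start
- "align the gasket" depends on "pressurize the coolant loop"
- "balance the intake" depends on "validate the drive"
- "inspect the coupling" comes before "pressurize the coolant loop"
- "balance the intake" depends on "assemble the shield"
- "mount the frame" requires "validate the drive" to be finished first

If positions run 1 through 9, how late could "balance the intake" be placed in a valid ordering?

Nothing depends on "balance the intake", so it can be the final step, position 9.

9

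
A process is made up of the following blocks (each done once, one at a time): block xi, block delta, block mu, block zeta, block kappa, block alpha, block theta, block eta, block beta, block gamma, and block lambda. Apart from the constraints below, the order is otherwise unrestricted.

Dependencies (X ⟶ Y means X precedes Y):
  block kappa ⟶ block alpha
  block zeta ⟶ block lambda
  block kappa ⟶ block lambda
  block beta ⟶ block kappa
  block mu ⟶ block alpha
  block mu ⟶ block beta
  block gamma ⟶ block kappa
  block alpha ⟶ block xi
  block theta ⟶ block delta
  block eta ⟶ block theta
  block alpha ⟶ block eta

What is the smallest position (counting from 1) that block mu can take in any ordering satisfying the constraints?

Block mu has no prerequisites at all, so it can go in position 1.

1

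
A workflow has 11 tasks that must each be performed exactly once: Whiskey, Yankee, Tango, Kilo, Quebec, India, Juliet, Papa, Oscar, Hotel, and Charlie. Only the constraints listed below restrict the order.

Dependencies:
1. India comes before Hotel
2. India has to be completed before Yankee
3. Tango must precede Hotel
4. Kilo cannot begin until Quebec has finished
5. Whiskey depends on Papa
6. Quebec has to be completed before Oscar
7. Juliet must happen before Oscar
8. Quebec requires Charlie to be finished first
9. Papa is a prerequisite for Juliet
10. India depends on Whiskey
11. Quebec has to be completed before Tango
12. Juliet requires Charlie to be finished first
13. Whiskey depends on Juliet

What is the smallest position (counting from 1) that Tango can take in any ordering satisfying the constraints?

The tasks that are forced before Tango, directly or transitively, are Quebec, Charlie. That's 2 tasks.
With 2 mandatory predecessors, the earliest Tango can sit is position 2+1 = 3, and placing just those 2 first achieves it.

3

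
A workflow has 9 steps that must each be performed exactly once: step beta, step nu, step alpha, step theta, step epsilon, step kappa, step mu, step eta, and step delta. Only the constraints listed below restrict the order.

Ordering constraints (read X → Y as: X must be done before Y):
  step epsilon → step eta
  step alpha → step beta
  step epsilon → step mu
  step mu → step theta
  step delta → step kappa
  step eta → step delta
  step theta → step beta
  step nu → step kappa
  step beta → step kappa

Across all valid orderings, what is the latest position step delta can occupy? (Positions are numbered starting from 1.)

The only step forced after step delta (directly or by a chain) is step kappa.
So at least 1 step follows step delta, putting step delta no later than position 8. That position is achievable by scheduling everything else first.

8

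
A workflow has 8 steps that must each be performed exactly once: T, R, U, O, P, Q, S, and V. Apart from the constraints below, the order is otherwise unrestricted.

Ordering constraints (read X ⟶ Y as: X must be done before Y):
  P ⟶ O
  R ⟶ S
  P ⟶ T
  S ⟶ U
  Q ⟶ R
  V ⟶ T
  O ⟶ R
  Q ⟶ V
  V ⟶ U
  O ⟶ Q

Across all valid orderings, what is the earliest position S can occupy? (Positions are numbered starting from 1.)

Every step that must precede S has to come before it. Tracing all chains that end at S, those steps are: R, O, P, Q — 4 in total.
With 4 mandatory predecessors, the earliest S can sit is position 4+1 = 5, and placing just those 4 first achieves it.

5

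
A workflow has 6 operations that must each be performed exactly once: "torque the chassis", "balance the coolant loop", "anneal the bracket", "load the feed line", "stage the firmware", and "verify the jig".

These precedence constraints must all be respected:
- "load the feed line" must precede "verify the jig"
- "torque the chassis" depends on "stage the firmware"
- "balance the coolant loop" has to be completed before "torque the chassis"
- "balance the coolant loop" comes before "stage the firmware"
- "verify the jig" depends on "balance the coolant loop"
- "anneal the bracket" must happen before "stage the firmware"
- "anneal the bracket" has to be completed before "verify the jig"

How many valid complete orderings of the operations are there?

3 operations have no prerequisites ("balance the coolant loop", "anneal the bracket", "load the feed line"), so any of them could come first.
Counting all ways to extend the partial order to a total order gives 24.

24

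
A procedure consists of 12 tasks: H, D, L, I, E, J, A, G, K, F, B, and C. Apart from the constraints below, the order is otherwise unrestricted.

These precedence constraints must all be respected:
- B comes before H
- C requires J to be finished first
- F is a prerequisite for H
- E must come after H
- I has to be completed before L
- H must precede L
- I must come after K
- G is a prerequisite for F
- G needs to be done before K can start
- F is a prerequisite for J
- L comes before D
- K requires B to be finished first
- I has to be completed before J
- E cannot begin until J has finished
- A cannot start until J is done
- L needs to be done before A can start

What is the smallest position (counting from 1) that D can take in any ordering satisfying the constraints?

8

The tasks that are forced before D, directly or transitively, are H, L, I, G, K, F, B. That's 7 tasks.
So at minimum 7 tasks come before D, putting D no earlier than position 8. That position is achievable by scheduling exactly those predecessors first.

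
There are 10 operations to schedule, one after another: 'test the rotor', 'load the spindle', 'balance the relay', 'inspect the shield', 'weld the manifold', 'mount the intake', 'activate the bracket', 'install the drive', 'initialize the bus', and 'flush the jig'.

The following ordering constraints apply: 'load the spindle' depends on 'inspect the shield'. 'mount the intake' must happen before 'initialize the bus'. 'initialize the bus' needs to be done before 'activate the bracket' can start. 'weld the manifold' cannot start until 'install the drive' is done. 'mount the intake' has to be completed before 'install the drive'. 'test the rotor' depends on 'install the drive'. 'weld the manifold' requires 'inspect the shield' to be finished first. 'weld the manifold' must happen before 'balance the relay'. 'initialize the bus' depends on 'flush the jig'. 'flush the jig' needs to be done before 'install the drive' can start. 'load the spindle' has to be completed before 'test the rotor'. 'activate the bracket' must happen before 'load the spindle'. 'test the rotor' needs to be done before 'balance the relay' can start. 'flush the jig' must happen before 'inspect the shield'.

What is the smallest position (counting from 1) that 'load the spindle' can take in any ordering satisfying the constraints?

6

Working backwards through the constraints from 'load the spindle', its full set of required predecessors is 'inspect the shield', 'mount the intake', 'activate the bracket', 'initialize the bus', 'flush the jig' — 5 of them.
So at minimum 5 operations come before 'load the spindle', putting 'load the spindle' no earlier than position 6. That position is achievable by scheduling exactly those predecessors first.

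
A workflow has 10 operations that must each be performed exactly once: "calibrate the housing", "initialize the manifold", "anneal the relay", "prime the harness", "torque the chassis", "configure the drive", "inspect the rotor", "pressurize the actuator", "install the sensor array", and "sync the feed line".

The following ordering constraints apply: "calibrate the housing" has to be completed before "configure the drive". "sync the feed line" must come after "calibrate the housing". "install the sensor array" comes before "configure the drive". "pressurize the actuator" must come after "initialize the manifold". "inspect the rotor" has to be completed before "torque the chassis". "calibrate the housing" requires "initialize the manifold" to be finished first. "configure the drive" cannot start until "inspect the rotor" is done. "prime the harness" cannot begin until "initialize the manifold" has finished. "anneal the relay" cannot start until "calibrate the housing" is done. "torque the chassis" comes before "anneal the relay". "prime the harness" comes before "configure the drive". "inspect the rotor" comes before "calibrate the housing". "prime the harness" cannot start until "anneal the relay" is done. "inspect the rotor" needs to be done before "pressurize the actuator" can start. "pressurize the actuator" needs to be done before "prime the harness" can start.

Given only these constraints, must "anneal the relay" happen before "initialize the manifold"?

No

In fact the dependencies run the other way: "initialize the manifold" → "calibrate the housing" → "anneal the relay".
So "anneal the relay" does not have to come before "initialize the manifold" — it cannot.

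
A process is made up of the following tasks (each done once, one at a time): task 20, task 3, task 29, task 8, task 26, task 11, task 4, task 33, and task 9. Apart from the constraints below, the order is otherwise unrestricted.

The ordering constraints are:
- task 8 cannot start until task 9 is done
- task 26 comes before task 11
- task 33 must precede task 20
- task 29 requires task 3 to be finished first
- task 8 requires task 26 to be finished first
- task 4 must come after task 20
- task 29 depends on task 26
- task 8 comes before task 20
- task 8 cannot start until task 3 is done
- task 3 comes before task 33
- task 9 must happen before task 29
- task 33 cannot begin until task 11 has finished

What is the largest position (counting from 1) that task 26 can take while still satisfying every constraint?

3

Every task that must follow task 26 has to come after it. Tracing all chains starting from task 26, those tasks are: task 20, task 29, task 8, task 11, task 4, task 33 — 6 in total.
So at least 6 tasks follow task 26, putting task 26 no later than position 3. That position is achievable by scheduling everything else first.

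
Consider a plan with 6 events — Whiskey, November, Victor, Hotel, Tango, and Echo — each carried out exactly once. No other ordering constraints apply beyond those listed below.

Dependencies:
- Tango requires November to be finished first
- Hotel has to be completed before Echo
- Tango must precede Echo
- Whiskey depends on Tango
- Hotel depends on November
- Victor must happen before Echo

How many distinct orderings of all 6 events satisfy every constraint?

2 events have no prerequisites (November, Victor), so any of them could come first.
Counting all ways to extend the partial order to a total order gives 23.

23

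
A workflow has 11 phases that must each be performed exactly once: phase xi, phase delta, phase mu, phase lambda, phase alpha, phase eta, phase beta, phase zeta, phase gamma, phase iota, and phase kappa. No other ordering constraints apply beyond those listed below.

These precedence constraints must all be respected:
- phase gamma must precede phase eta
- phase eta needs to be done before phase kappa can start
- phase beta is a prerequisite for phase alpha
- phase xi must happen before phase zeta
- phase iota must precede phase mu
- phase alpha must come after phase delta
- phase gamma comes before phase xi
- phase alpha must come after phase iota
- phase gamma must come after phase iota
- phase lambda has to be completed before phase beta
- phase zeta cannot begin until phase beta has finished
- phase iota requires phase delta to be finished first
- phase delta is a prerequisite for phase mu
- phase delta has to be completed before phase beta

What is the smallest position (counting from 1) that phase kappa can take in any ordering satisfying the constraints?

The phases that are forced before phase kappa, directly or transitively, are phase delta, phase eta, phase gamma, phase iota. That's 4 phases.
With 4 mandatory predecessors, the earliest phase kappa can sit is position 4+1 = 5, and placing just those 4 first achieves it.

5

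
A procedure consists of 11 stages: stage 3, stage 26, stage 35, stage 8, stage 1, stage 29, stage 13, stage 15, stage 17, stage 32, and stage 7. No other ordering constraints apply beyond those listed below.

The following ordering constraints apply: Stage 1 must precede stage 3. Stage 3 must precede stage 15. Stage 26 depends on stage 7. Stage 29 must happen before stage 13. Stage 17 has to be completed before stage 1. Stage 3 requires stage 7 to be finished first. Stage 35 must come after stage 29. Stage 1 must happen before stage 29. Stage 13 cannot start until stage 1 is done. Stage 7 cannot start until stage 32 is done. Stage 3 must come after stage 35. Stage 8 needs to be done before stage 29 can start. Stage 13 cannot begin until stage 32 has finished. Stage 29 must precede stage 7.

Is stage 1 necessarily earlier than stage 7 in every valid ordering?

There is a constraint chain stage 1 → stage 29 → stage 7.
Hence stage 1 necessarily comes before stage 7.

Yes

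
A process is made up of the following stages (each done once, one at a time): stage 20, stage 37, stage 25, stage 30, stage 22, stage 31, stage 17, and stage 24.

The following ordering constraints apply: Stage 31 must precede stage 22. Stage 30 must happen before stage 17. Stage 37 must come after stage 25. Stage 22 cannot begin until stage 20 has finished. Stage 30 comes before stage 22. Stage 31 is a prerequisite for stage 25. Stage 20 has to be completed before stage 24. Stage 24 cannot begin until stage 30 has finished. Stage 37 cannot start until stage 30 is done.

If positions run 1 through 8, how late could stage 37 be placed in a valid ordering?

Stage 37 has no required successors, so nothing stops it from going last (position 8).

8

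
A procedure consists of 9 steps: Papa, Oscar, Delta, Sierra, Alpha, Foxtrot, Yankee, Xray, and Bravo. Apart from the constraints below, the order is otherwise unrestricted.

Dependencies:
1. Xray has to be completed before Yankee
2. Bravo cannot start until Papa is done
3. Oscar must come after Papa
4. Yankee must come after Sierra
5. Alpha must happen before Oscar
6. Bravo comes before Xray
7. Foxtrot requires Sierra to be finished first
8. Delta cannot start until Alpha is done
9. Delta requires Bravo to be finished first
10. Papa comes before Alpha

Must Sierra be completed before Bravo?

No

Sierra and Bravo are not related by any chain of constraints.
A valid ordering placing Bravo before Sierra exists, so the answer is no.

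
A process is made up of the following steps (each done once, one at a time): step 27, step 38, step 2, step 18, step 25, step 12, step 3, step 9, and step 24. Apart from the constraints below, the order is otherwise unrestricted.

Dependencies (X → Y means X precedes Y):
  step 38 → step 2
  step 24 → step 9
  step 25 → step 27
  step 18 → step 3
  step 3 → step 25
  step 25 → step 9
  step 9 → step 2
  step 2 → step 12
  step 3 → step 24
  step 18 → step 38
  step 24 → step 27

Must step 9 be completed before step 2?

Yes

Tracing the constraints gives a chain: step 9 → step 2.
Hence step 9 necessarily comes before step 2.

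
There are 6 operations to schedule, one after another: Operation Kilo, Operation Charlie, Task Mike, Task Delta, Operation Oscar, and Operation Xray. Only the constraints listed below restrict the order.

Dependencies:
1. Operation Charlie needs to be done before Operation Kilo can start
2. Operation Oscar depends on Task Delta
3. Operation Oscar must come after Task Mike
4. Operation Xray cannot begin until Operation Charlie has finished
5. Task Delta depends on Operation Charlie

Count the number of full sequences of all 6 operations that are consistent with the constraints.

2 operations have no prerequisites (Operation Charlie, Task Mike), so any of them could come first.
Counting all ways to extend the partial order to a total order gives 52.

52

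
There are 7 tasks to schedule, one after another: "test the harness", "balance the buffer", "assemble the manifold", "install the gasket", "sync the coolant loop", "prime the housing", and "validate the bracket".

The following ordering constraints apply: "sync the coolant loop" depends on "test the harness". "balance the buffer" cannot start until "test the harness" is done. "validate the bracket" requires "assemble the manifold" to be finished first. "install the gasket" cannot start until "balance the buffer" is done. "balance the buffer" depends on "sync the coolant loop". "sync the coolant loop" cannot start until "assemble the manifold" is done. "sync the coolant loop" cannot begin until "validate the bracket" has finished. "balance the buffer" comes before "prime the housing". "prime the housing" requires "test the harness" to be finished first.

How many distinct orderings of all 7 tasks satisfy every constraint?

6

The tasks with no prerequisites are "test the harness", "assemble the manifold"; any of them can be placed first.
Systematically extending each partial ordering one task at a time and counting, there are 6 complete orderings.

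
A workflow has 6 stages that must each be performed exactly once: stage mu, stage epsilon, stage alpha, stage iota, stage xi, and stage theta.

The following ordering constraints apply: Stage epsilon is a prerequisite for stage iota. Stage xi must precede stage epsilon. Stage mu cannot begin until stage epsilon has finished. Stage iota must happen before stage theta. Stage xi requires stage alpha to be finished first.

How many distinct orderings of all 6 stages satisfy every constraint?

3

Only stage alpha has no prerequisites, so it must go first.
Enumerating by repeatedly choosing an available stage (one whose prerequisites are all placed) gives 3 distinct complete orderings.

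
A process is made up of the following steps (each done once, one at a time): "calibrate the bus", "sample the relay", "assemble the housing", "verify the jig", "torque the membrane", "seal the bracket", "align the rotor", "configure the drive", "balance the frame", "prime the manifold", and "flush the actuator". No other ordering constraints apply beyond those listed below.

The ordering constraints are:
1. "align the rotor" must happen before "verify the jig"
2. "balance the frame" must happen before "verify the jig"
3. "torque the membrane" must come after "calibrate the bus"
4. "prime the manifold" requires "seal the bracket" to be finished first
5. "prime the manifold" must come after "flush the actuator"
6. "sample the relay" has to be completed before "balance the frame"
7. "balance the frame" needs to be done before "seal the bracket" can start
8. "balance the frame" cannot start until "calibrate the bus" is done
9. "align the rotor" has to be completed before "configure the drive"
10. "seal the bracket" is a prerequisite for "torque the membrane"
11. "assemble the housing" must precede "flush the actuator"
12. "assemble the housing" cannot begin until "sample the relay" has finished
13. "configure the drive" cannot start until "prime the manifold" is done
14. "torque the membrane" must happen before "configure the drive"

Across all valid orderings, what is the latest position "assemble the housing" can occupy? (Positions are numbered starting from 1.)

8

Every step that must follow "assemble the housing" has to come after it. Tracing all chains starting from "assemble the housing", those steps are: "configure the drive", "prime the manifold", "flush the actuator" — 3 in total.
With 3 mandatory successors out of 11 steps total, the latest slot for "assemble the housing" is 11−3 = 8, and it's reachable by doing all non-successors before "assemble the housing".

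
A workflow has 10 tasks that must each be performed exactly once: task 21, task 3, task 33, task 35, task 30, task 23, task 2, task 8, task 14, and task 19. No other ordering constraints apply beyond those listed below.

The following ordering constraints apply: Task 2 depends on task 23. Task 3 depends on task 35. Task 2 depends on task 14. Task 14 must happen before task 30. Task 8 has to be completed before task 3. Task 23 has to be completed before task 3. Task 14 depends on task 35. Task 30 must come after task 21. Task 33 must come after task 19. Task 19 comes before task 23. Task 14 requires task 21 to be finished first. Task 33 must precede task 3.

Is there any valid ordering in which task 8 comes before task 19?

Yes

Nothing in the constraints forces task 19 before task 8 — there is no chain from task 19 to task 8.
So a valid ordering placing task 8 earlier than task 19 exists.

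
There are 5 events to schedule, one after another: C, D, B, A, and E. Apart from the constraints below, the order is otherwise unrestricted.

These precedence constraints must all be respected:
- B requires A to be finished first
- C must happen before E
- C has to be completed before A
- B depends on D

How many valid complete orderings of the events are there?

2 events have no prerequisites (C, D), so any of them could come first.
Enumerating by repeatedly choosing an available event (one whose prerequisites are all placed) gives 11 distinct complete orderings.

11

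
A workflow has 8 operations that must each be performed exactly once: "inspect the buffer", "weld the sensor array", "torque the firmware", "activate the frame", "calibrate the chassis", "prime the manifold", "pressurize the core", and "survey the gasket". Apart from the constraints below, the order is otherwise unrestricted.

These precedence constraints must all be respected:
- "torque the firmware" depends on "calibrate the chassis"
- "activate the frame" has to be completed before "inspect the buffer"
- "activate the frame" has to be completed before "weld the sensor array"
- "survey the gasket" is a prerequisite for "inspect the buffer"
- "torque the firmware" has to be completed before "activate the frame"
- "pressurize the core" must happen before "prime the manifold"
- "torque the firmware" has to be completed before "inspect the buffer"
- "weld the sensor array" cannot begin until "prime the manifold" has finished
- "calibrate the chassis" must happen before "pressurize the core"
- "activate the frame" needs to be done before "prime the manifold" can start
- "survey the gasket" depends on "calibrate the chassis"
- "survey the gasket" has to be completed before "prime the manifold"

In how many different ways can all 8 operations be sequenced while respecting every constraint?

"calibrate the chassis" is the only operation with nothing required before it, so every ordering starts there.
Enumerating by repeatedly choosing an available operation (one whose prerequisites are all placed) gives 39 distinct complete orderings.

39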